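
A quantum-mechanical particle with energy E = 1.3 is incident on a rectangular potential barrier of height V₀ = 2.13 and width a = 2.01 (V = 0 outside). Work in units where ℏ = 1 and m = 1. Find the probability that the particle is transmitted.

E < V₀: inside the barrier ψ ∝ e^{±κx} with κ = √(2m(V₀ − E))/ℏ = 1.288.
κa = 2.590, sinh(κa) = 6.625.
Matching ψ, ψ′ at both faces gives T = [1 + V₀² sinh²(κa) / (4E(V₀ − E))]⁻¹ = 1/47.14 = 0.0212.

T = 0.0212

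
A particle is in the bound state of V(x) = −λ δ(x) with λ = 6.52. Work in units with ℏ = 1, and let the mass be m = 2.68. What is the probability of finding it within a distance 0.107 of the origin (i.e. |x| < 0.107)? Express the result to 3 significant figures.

The normalised bound state is ψ = √κ e^{−κ|x|} with κ = mλ/ℏ² = 17.47.
P(|x| < d) = ∫_{−d}^{d} κ e^{−2κ|x|} dx = 1 − e^{−2κd} = 1 − e^{−3.739} = 0.9762.

P = 0.976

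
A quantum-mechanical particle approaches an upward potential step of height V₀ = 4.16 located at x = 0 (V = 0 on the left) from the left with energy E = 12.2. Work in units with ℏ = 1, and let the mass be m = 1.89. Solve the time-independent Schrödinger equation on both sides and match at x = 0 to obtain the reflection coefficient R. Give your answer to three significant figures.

R = 0.0108

On each side the TISE gives plane waves with k = √(2m(E − V))/ℏ: k₁ = √(2·1.89·12.2) = 6.791, k₂ = √(2·1.89·8.04) = 5.513.
Continuity of ψ and ψ′ at the step yields the reflection amplitude r = (k₁ − k₂)/(k₁ + k₂) = 0.1039; thus R = |r|² = 0.01079, T = 0.9892.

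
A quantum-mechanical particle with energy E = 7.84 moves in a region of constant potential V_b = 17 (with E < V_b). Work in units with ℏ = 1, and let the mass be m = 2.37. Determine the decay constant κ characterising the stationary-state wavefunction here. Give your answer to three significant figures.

Since E < V_b the TISE in this region is ψ'' = κ²ψ with κ = √(2m(V_b − E))/ℏ.
κ = √(2 × 2.37 × 9.16) = 6.589.

κ = 6.59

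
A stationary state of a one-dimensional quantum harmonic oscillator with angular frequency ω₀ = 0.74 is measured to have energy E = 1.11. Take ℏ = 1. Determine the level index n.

E_n = ℏω₀(n + ½) ⇒ n = E/(ℏω₀) − ½ = 1.11/0.74 − 0.5 = 1.000 → n = 1.

n = 1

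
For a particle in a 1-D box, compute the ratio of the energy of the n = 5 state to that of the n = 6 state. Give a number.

0.694444

E_n = n²π²ℏ²/(2mL²) so the ratio is n₂²/n₁² = 25/36 = 0.694444.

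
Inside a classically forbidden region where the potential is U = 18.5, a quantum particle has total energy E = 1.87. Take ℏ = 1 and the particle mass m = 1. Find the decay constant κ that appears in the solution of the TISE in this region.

κ = 5.77

Since E < U the TISE in this region is ψ'' = κ²ψ with κ = √(2m(U − E))/ℏ.
κ = √(2 × 1 × 16.63) = 5.767.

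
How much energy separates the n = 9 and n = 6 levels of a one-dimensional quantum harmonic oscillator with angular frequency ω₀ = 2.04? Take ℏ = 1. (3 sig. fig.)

E_n = ℏω₀(n + ½), so ΔE = (9 − 6) ℏω₀ = 3 × 2.04 = 6.120.

ΔE = 6.12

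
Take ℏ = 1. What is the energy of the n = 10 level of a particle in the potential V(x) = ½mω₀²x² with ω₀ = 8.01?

The oscillator eigenvalues are E_n = ℏω₀(n + ½), so E_10 = 8.01 × 10.5 = 84.11.

E = 84.1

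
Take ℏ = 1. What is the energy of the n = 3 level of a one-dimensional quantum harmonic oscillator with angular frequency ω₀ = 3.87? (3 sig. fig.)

E = 13.5

The oscillator eigenvalues are E_n = ℏω₀(n + ½), so E_3 = 3.87 × 3.5 = 13.55.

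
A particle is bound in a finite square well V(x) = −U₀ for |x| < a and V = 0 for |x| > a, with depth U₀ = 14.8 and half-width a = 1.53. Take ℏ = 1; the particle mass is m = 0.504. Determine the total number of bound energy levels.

Define the well-strength parameter z₀ = (a/ℏ)√(2mU₀) = 1.53 × √(2·0.504·14.8) = 5.910.
The even/odd transcendental equations gain one root per π/2 in z₀, giving N = 1 + ⌊2z₀/π⌋ = 1 + ⌊3.762⌋ = 4.

N = 4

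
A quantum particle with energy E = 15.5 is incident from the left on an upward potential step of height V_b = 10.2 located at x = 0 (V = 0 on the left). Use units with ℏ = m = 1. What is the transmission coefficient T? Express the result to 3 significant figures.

The wavenumbers are k₁ = √(2mE)/ℏ = 5.568 on the left and k₂ = √(2m(E − V_b))/ℏ = 3.256 on the right.
Matching ψ and ψ′ at x = 0 gives r = (k₁ − k₂)/(k₁ + k₂), so R = r² = 0.06866 and T = 1 − R = 0.9313.

T = 0.931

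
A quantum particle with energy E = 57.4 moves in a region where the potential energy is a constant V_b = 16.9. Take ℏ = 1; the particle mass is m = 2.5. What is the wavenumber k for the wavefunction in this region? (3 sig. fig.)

k = 14.2

With E > V_b the solution is oscillatory, ψ ∝ e^{±ikx} with k = √(2m(E − V_b))/ℏ.
k = √(2 × 2.5 × 40.5) = 14.23.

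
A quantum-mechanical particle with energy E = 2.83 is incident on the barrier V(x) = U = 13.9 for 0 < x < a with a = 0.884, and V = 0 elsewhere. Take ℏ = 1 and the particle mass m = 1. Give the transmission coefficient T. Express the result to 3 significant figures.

T = 0.000633

Since E < U the interior solution is evanescent with decay constant κ = √(2m(U − E))/ℏ = 4.705.
κa = 4.159, sinh(κa) = 32.01.
The exact tunnelling result is T⁻¹ = 1 + U² sinh²(κa) / [4E(U − E)] = 1581, so T = 0.000633.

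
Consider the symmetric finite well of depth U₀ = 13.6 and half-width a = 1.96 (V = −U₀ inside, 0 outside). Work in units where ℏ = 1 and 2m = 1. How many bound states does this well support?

The dimensionless depth is z₀ = a√(2mU₀)/ℏ = 1.96 × √(13.60) = 7.228.
The even/odd transcendental equations gain one root per π/2 in z₀, giving N = 1 + ⌊2z₀/π⌋ = 1 + ⌊4.602⌋ = 5.

N = 5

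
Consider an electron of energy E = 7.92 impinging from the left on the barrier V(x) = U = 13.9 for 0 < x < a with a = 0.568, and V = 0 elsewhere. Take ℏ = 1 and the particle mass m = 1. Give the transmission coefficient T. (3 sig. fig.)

E < U: inside the barrier ψ ∝ e^{±κx} with κ = √(2m(U − E))/ℏ = 3.458.
κa = 1.964, sinh(κa) = 3.495.
Matching ψ, ψ′ at both faces gives T = [1 + U² sinh²(κa) / (4E(U − E))]⁻¹ = 1/13.46 = 0.0743.

T = 0.0743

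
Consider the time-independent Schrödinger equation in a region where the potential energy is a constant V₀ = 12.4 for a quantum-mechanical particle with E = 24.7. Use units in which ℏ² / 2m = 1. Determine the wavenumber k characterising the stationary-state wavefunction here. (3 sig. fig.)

With E > V₀ the solution is oscillatory, ψ ∝ e^{±ikx} with k = √(2m(E − V₀))/ℏ.
k = √(2 × 0.5 × 12.3) = 3.507.

k = 3.51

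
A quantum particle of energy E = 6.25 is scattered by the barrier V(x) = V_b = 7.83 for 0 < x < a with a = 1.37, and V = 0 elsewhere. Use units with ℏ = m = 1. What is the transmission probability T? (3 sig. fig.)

E < V_b: inside the barrier ψ ∝ e^{±κx} with κ = √(2m(V_b − E))/ℏ = 1.778.
κa = 2.435, sinh(κa) = 5.666.
The exact tunnelling result is T⁻¹ = 1 + V_b² sinh²(κa) / [4E(V_b − E)] = 50.83, so T = 0.0197.

T = 0.0197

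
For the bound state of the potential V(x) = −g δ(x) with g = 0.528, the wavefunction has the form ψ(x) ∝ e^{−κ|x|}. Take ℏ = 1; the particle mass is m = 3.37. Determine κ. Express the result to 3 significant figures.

Integrating the TISE across x = 0 gives the cusp condition ψ'(0⁺) − ψ'(0⁻) = −(2mg/ℏ²)ψ(0).
With ψ ∝ e^{−κ|x|} this yields −2κ = −2mg/ℏ², so κ = mg/ℏ² = 1.779.

κ = 1.78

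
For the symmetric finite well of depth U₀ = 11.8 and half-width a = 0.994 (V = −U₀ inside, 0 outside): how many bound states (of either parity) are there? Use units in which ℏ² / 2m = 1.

The dimensionless depth is z₀ = a√(2mU₀)/ℏ = 0.994 × √(11.80) = 3.415.
A new bound state (alternating even/odd) appears each time z₀ passes a multiple of π/2, so N = ⌊2z₀/π⌋ + 1 = ⌊2.174⌋ + 1 = 3.

N = 3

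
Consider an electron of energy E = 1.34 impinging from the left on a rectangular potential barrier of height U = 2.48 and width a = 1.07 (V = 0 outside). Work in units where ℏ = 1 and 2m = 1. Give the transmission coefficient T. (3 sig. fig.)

T = 0.334

Since E < U the interior solution is evanescent with decay constant κ = √(2m(U − E))/ℏ = 1.068.
κa = 1.142, sinh(κa) = 1.408.
The exact tunnelling result is T⁻¹ = 1 + U² sinh²(κa) / [4E(U − E)] = 2.995, so T = 0.334.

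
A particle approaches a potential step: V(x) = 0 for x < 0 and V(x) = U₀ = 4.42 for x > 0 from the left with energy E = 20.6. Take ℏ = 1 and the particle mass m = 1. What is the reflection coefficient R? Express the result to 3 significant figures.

R = 0.00364

On each side the TISE gives plane waves with k = √(2m(E − V))/ℏ: k₁ = √(2·1·20.6) = 6.419, k₂ = √(2·1·16.18) = 5.689.
Matching ψ and ψ′ at x = 0 gives r = (k₁ − k₂)/(k₁ + k₂), so R = r² = 0.003637 and T = 1 − R = 0.9964.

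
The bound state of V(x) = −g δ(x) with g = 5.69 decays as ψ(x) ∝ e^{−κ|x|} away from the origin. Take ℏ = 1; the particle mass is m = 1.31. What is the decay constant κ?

Integrating the TISE across x = 0 gives the cusp condition ψ'(0⁺) − ψ'(0⁻) = −(2mg/ℏ²)ψ(0).
With ψ ∝ e^{−κ|x|} this yields −2κ = −2mg/ℏ², so κ = mg/ℏ² = 7.454.

κ = 7.45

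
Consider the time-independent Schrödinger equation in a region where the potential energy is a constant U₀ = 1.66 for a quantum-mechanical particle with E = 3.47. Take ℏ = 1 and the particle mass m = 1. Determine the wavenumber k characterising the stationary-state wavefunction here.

With E > U₀ the solution is oscillatory, ψ ∝ e^{±ikx} with k = √(2m(E − U₀))/ℏ.
k = √(2 × 1 × 1.81) = 1.903.

k = 1.90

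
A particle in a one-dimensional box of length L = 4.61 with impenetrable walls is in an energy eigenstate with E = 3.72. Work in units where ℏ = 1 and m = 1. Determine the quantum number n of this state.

For an infinite well E_n = n²π²ℏ²/(2mL²), so n = (L/πℏ)√(2mE).
n = (4.61/π) × √(2 × 1 × 3.72) = 4.003 → n = 4.

n = 4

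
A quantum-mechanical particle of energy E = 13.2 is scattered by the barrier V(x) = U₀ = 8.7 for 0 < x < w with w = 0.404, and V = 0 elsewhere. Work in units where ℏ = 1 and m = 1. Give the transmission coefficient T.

Above the barrier the interior wavenumber is k₂ = √(2m(E − U₀))/ℏ = 3.000, giving phase k₂w = 1.212.
Matching at both interfaces gives T⁻¹ = 1 + U₀² sin²(k₂w) / [4E(E − U₀)] = 1.279, hence T = 0.782.

T = 0.782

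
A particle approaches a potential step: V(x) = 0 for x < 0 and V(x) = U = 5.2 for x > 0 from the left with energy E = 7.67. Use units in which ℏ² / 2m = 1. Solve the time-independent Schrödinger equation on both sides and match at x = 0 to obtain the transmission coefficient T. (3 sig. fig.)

T = 0.924

The wavenumbers are k₁ = √(2mE)/ℏ = 2.769 on the left and k₂ = √(2m(E − U))/ℏ = 1.572 on the right.
Matching ψ and ψ′ at x = 0 gives r = (k₁ − k₂)/(k₁ + k₂), so R = r² = 0.07614 and T = 1 − R = 0.9239.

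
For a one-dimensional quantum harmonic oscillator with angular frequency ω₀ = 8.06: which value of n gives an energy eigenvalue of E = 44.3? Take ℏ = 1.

Invert E_n = (n + ½)ℏω₀: n = E/ℏω₀ − ½ = 4.996, so n = 5.

n = 5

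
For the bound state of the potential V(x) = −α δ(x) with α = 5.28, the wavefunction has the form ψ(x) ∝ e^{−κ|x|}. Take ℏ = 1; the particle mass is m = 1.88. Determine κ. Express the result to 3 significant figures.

Integrating the TISE across x = 0 gives the cusp condition ψ'(0⁺) − ψ'(0⁻) = −(2mα/ℏ²)ψ(0).
With ψ ∝ e^{−κ|x|} this yields −2κ = −2mα/ℏ², so κ = mα/ℏ² = 9.926.

κ = 9.93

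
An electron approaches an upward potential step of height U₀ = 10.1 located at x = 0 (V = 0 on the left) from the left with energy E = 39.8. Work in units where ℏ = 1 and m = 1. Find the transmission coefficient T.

T = 0.995

On each side the TISE gives plane waves with k = √(2m(E − V))/ℏ: k₁ = √(2·1·39.8) = 8.922, k₂ = √(2·1·29.7) = 7.707.
Continuity of ψ and ψ′ at the step yields the reflection amplitude r = (k₁ − k₂)/(k₁ + k₂) = 0.07305; thus R = |r|² = 0.005336, T = 0.9947.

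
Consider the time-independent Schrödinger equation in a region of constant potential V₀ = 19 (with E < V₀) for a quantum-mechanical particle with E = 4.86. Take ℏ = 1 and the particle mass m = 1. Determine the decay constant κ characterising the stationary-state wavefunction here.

Since E < V₀ the TISE in this region is ψ'' = κ²ψ with κ = √(2m(V₀ − E))/ℏ.
κ = √(2 × 1 × 14.14) = 5.318.

κ = 5.32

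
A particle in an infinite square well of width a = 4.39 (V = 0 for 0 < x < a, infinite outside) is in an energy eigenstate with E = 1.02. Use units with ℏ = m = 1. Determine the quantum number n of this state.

n = 2

For an infinite well E_n = n²π²ℏ²/(2ma²), so n = (a/πℏ)√(2mE).
n = (4.39/π) × √(2 × 1 × 1.02) = 1.996 → n = 2.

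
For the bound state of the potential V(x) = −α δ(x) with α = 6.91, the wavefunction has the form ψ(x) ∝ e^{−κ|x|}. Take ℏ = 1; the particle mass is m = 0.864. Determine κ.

κ = 5.97

Integrating the TISE across x = 0 gives the cusp condition ψ'(0⁺) − ψ'(0⁻) = −(2mα/ℏ²)ψ(0).
With ψ ∝ e^{−κ|x|} this yields −2κ = −2mα/ℏ², so κ = mα/ℏ² = 5.970.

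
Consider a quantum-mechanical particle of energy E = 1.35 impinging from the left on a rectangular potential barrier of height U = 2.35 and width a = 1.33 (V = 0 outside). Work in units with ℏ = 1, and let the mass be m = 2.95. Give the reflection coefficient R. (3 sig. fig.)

E < U: inside the barrier ψ ∝ e^{±κx} with κ = √(2m(U − E))/ℏ = 2.429.
κa = 3.231, sinh(κa) = 12.63.
The exact tunnelling result is T⁻¹ = 1 + U² sinh²(κa) / [4E(U − E)] = 164.1, so T = 0.00610.
R = 1 − T = 0.994.

R = 0.994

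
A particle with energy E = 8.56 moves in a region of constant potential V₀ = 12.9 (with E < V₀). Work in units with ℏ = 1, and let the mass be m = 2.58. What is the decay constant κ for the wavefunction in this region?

κ = 4.73

Since E < V₀ the TISE in this region is ψ'' = κ²ψ with κ = √(2m(V₀ − E))/ℏ.
κ = √(2 × 2.58 × 4.34) = 4.732.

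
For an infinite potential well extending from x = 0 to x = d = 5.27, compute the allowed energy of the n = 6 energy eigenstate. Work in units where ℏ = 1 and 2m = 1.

Requiring ψ(0) = ψ(d) = 0 quantises k = nπ/d, hence E_n = ℏ²k²/2m = n²π²ℏ²/(2md²).
E_6 = 6² × π² / (2 × 0.5 × 5.27²) = 12.79.

E = 12.8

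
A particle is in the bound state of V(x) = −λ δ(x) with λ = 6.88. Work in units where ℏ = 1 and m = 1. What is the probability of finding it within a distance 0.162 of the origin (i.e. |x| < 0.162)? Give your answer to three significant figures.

The normalised bound state is ψ = √κ e^{−κ|x|} with κ = mλ/ℏ² = 6.880.
P(|x| < d) = ∫_{−d}^{d} κ e^{−2κ|x|} dx = 1 − e^{−2κd} = 1 − e^{−2.229} = 0.8924.

P = 0.892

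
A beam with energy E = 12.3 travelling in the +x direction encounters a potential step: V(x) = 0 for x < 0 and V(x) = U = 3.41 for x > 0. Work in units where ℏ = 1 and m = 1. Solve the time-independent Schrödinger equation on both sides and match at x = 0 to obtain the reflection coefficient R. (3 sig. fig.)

The wavenumbers are k₁ = √(2mE)/ℏ = 4.960 on the left and k₂ = √(2m(E − U))/ℏ = 4.217 on the right.
Matching ψ and ψ′ at x = 0 gives r = (k₁ − k₂)/(k₁ + k₂), so R = r² = 0.006559 and T = 1 − R = 0.9934.

R = 0.00656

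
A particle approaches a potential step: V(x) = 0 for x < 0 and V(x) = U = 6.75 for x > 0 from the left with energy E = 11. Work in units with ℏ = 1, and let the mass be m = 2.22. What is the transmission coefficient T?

T = 0.946

The wavenumbers are k₁ = √(2mE)/ℏ = 6.989 on the left and k₂ = √(2m(E − U))/ℏ = 4.344 on the right.
Matching ψ and ψ′ at x = 0 gives r = (k₁ − k₂)/(k₁ + k₂), so R = r² = 0.05446 and T = 1 − R = 0.9455.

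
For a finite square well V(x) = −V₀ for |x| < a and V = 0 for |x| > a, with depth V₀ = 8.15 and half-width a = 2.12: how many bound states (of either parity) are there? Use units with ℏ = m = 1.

The dimensionless depth is z₀ = a√(2mV₀)/ℏ = 2.12 × √(16.30) = 8.559.
The even/odd transcendental equations gain one root per π/2 in z₀, giving N = 1 + ⌊2z₀/π⌋ = 1 + ⌊5.449⌋ = 6.

N = 6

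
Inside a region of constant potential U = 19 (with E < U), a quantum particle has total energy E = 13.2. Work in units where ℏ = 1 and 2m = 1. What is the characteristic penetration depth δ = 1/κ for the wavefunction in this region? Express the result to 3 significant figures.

Since E < U the TISE in this region is ψ'' = κ²ψ with κ = √(2m(U − E))/ℏ.
κ = √(2 × 0.5 × 5.8) = 2.408. The penetration depth is δ = 1/κ = 0.415.

δ = 0.415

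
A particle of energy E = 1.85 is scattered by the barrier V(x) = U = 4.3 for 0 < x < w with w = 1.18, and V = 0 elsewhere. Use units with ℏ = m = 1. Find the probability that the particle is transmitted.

T = 0.0209

Since E < U the interior solution is evanescent with decay constant κ = √(2m(U − E))/ℏ = 2.214.
κw = 2.612, sinh(κw) = 6.777.
Matching ψ, ψ′ at both faces gives T = [1 + U² sinh²(κw) / (4E(U − E))]⁻¹ = 1/47.84 = 0.0209.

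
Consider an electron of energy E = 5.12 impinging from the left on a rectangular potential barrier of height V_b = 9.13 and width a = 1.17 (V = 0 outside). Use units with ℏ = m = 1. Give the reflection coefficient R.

E < V_b: inside the barrier ψ ∝ e^{±κx} with κ = √(2m(V_b − E))/ℏ = 2.832.
κa = 3.313, sinh(κa) = 13.72.
Matching ψ, ψ′ at both faces gives T = [1 + V_b² sinh²(κa) / (4E(V_b − E))]⁻¹ = 1/192.1 = 0.00521.
R = 1 − T = 0.995.

R = 0.995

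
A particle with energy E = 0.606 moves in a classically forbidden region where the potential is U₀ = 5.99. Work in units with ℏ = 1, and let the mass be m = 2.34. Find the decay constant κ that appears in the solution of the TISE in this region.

Since E < U₀ the TISE in this region is ψ'' = κ²ψ with κ = √(2m(U₀ − E))/ℏ.
κ = √(2 × 2.34 × 5.384) = 5.020.

κ = 5.02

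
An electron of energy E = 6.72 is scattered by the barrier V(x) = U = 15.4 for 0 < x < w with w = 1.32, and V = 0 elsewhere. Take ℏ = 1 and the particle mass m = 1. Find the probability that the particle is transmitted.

T = 0.0000657

E < U: inside the barrier ψ ∝ e^{±κx} with κ = √(2m(U − E))/ℏ = 4.167.
κw = 5.500, sinh(κw) = 122.3.
Matching ψ, ψ′ at both faces gives T = [1 + U² sinh²(κw) / (4E(U − E))]⁻¹ = 1/15210 = 0.0000657.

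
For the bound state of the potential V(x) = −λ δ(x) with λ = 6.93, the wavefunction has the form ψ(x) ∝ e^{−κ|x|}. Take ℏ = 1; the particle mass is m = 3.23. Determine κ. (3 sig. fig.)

κ = 22.4

Integrating the TISE across x = 0 gives the cusp condition ψ'(0⁺) − ψ'(0⁻) = −(2mλ/ℏ²)ψ(0).
With ψ ∝ e^{−κ|x|} this yields −2κ = −2mλ/ℏ², so κ = mλ/ℏ² = 22.38.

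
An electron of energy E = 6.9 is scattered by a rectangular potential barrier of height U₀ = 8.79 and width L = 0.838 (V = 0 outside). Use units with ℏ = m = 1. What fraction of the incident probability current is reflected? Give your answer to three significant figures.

Since E < U₀ the interior solution is evanescent with decay constant κ = √(2m(U₀ − E))/ℏ = 1.944.
κL = 1.629, sinh(κL) = 2.452.
Matching ψ, ψ′ at both faces gives T = [1 + U₀² sinh²(κL) / (4E(U₀ − E))]⁻¹ = 1/9.905 = 0.101.
R = 1 − T = 0.899.

R = 0.899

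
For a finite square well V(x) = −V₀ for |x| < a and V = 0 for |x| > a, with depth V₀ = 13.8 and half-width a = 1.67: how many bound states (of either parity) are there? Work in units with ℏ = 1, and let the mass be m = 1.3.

The dimensionless depth is z₀ = a√(2mV₀)/ℏ = 1.67 × √(35.88) = 10.00.
A new bound state (alternating even/odd) appears each time z₀ passes a multiple of π/2, so N = ⌊2z₀/π⌋ + 1 = ⌊6.368⌋ + 1 = 7.

N = 7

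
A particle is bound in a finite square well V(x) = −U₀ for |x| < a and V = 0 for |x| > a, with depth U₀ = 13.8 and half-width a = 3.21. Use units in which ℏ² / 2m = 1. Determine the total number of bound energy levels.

N = 8

Define the well-strength parameter z₀ = (a/ℏ)√(2mU₀) = 3.21 × √(2·0.5·13.8) = 11.92.
The even/odd transcendental equations gain one root per π/2 in z₀, giving N = 1 + ⌊2z₀/π⌋ = 1 + ⌊7.591⌋ = 8.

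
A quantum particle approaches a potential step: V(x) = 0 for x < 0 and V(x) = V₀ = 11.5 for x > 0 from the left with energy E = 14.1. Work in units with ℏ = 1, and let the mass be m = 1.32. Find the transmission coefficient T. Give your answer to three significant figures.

T = 0.841

The wavenumbers are k₁ = √(2mE)/ℏ = 6.101 on the left and k₂ = √(2m(E − V₀))/ℏ = 2.620 on the right.
Continuity of ψ and ψ′ at the step yields the reflection amplitude r = (k₁ − k₂)/(k₁ + k₂) = 0.3992; thus R = |r|² = 0.1593, T = 0.8407.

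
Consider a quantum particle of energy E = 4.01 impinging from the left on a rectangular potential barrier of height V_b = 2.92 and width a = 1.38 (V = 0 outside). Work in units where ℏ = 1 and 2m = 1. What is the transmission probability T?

Above the barrier the interior wavenumber is k₂ = √(2m(E − V_b))/ℏ = 1.044, giving phase k₂a = 1.441.
Matching at both interfaces gives T⁻¹ = 1 + V_b² sin²(k₂a) / [4E(E − V_b)] = 1.479, hence T = 0.676.

T = 0.676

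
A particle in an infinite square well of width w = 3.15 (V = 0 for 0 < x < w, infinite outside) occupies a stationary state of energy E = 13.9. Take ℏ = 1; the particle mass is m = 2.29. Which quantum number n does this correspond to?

n = 8

From E_n = n²π²ℏ²/(2mw²) invert to n = √(2mw²E)/(πℏ).
n = (3.15/π) × √(2 × 2.29 × 13.9) = 8.000 → n = 8.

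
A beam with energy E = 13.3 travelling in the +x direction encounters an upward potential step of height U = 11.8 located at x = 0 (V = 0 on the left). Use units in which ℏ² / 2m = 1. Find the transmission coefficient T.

On each side the TISE gives plane waves with k = √(2m(E − V))/ℏ: k₁ = √(2·½·13.3) = 3.647, k₂ = √(2·½·1.5) = 1.225.
Matching ψ and ψ′ at x = 0 gives r = (k₁ − k₂)/(k₁ + k₂), so R = r² = 0.2472 and T = 1 − R = 0.7528.

T = 0.753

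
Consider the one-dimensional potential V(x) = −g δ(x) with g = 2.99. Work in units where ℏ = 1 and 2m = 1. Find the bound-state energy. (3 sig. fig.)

For x ≠ 0 the bound state is ψ ∝ e^{−κ|x|}; integrating the TISE across the delta gives the cusp condition 2κ = 2mg/ℏ², so κ = 1.495.
Then E = −ℏ²κ²/(2m) = −mg²/(2ℏ²) = -2.235.

E = -2.24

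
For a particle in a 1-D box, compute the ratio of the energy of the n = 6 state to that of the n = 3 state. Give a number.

4

Since E_n ∝ n², the ratio is (6/3)² = 4.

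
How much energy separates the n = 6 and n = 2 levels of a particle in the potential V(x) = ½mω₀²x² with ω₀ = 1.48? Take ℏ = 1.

E_n = ℏω₀(n + ½), so ΔE = (6 − 2) ℏω₀ = 4 × 1.48 = 5.920.

ΔE = 5.92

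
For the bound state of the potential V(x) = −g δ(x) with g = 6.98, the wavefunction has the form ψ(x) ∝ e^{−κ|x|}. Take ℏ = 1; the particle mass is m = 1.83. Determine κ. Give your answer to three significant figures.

Integrate −(ℏ²/2m)ψ'' − gδ(x)ψ = Eψ from −ε to +ε: the ψ'' term gives ψ'(0⁺) − ψ'(0⁻) and the δ term gives −(2mg/ℏ²)ψ(0).
With ψ ∝ e^{−κ|x|} this yields −2κ = −2mg/ℏ², so κ = mg/ℏ² = 12.77.

κ = 12.8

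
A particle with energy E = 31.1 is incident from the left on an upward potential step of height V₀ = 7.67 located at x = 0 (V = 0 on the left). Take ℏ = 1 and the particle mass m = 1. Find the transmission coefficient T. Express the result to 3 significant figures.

On each side the TISE gives plane waves with k = √(2m(E − V))/ℏ: k₁ = √(2·1·31.1) = 7.887, k₂ = √(2·1·23.43) = 6.845.
Continuity of ψ and ψ′ at the step yields the reflection amplitude r = (k₁ − k₂)/(k₁ + k₂) = 0.07068; thus R = |r|² = 0.004996, T = 0.9950.

T = 0.995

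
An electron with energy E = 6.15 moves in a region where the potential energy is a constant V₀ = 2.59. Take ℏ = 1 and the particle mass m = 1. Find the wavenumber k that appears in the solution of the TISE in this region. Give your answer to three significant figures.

k = 2.67

With E > V₀ the solution is oscillatory, ψ ∝ e^{±ikx} with k = √(2m(E − V₀))/ℏ.
k = √(2 × 1 × 3.56) = 2.668.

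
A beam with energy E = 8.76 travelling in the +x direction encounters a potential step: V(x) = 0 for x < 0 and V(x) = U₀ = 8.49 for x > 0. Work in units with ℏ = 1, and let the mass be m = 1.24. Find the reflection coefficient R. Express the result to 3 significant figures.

The wavenumbers are k₁ = √(2mE)/ℏ = 4.661 on the left and k₂ = √(2m(E − U₀))/ℏ = 0.8183 on the right.
Matching ψ and ψ′ at x = 0 gives r = (k₁ − k₂)/(k₁ + k₂), so R = r² = 0.4918 and T = 1 − R = 0.5082.

R = 0.492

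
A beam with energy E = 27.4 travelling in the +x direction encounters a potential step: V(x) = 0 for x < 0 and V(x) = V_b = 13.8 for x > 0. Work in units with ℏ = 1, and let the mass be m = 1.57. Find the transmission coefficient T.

On each side the TISE gives plane waves with k = √(2m(E − V))/ℏ: k₁ = √(2·1.57·27.4) = 9.276, k₂ = √(2·1.57·13.6) = 6.535.
Matching ψ and ψ′ at x = 0 gives r = (k₁ − k₂)/(k₁ + k₂), so R = r² = 0.03005 and T = 1 − R = 0.9699.

T = 0.970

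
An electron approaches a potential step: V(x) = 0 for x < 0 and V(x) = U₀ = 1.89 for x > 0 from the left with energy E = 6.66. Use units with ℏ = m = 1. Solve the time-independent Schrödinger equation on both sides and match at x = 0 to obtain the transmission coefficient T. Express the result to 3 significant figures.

T = 0.993

On each side the TISE gives plane waves with k = √(2m(E − V))/ℏ: k₁ = √(2·1·6.66) = 3.650, k₂ = √(2·1·4.77) = 3.089.
Matching ψ and ψ′ at x = 0 gives r = (k₁ − k₂)/(k₁ + k₂), so R = r² = 0.006931 and T = 1 − R = 0.9931.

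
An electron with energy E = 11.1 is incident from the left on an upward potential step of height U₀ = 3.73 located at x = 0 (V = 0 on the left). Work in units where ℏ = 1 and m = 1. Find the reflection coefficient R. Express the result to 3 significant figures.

The wavenumbers are k₁ = √(2mE)/ℏ = 4.712 on the left and k₂ = √(2m(E − U₀))/ℏ = 3.839 on the right.
Continuity of ψ and ψ′ at the step yields the reflection amplitude r = (k₁ − k₂)/(k₁ + k₂) = 0.1020; thus R = |r|² = 0.01041, T = 0.9896.

R = 0.0104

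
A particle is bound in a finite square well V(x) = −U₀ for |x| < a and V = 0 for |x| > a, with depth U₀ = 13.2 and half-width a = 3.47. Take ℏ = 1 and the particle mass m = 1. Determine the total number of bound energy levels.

The dimensionless depth is z₀ = a√(2mU₀)/ℏ = 3.47 × √(26.40) = 17.83.
The even/odd transcendental equations gain one root per π/2 in z₀, giving N = 1 + ⌊2z₀/π⌋ = 1 + ⌊11.35⌋ = 12.

N = 12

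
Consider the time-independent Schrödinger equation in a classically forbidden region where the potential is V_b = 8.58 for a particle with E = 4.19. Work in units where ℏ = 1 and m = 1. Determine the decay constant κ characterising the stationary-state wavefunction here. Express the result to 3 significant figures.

Since E < V_b the TISE in this region is ψ'' = κ²ψ with κ = √(2m(V_b − E))/ℏ.
κ = √(2 × 1 × 4.39) = 2.963.

κ = 2.96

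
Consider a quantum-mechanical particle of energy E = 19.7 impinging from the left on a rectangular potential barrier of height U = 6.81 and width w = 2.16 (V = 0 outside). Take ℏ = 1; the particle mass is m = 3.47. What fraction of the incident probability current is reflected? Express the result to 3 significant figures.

E > U: inside the barrier k₂ = √(2m(E − U))/ℏ = 9.458, k₂w = 20.43.
T = [1 + U² sin²(k₂w) / (4E(E − U))]⁻¹ = 1/1.046 = 0.956.
R = 1 − T = 0.0437.

R = 0.0437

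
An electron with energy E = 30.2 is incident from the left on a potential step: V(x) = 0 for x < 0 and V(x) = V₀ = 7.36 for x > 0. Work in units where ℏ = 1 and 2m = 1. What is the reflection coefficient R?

The wavenumbers are k₁ = √(2mE)/ℏ = 5.495 on the left and k₂ = √(2m(E − V₀))/ℏ = 4.779 on the right.
Continuity of ψ and ψ′ at the step yields the reflection amplitude r = (k₁ − k₂)/(k₁ + k₂) = 0.06972; thus R = |r|² = 0.004861, T = 0.9951.

R = 0.00486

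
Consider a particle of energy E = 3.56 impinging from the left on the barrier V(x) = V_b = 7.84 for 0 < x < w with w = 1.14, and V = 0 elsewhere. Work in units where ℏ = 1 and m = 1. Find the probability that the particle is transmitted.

E < V_b: inside the barrier ψ ∝ e^{±κx} with κ = √(2m(V_b − E))/ℏ = 2.926.
κw = 3.335, sinh(κw) = 14.03.
The exact tunnelling result is T⁻¹ = 1 + V_b² sinh²(κw) / [4E(V_b − E)] = 199.4, so T = 0.00501.

T = 0.00501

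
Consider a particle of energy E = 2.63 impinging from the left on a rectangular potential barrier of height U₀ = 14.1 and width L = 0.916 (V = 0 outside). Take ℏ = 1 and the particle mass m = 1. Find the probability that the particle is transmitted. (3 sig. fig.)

E < U₀: inside the barrier ψ ∝ e^{±κx} with κ = √(2m(U₀ − E))/ℏ = 4.790.
κL = 4.387, sinh(κL) = 40.20.
The exact tunnelling result is T⁻¹ = 1 + U₀² sinh²(κL) / [4E(U₀ − E)] = 2664, so T = 0.000375.

T = 0.000375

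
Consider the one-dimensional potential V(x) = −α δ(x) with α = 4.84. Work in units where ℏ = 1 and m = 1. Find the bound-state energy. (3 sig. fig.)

E = -11.7

The bound state is ψ(x) = √κ e^{−κ|x|}. The derivative jump ψ'(0⁺) − ψ'(0⁻) = −(2mα/ℏ²)ψ(0) fixes κ = mα/ℏ² = 4.840.
Then E = −ℏ²κ²/(2m) = −mα²/(2ℏ²) = -11.71.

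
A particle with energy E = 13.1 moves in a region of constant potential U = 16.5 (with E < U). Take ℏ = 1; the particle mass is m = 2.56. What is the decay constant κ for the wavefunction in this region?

κ = 4.17

Since E < U the TISE in this region is ψ'' = κ²ψ with κ = √(2m(U − E))/ℏ.
κ = √(2 × 2.56 × 3.4) = 4.172.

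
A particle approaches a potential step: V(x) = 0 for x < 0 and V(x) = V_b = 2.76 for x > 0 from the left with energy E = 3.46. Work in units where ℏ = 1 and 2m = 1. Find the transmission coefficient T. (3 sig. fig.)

T = 0.856

On each side the TISE gives plane waves with k = √(2m(E − V))/ℏ: k₁ = √(2·½·3.46) = 1.860, k₂ = √(2·½·0.7) = 0.8367.
Continuity of ψ and ψ′ at the step yields the reflection amplitude r = (k₁ − k₂)/(k₁ + k₂) = 0.3795; thus R = |r|² = 0.1440, T = 0.8560.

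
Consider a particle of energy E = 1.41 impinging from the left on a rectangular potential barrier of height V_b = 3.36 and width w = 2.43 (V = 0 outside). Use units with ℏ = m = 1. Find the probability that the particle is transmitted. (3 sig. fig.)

T = 0.000264

Since E < V_b the interior solution is evanescent with decay constant κ = √(2m(V_b − E))/ℏ = 1.975.
κw = 4.799, sinh(κw) = 60.68.
The exact tunnelling result is T⁻¹ = 1 + V_b² sinh²(κw) / [4E(V_b − E)] = 3781, so T = 0.000264.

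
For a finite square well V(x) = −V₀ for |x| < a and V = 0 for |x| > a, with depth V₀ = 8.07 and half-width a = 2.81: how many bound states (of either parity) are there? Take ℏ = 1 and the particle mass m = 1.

Define the well-strength parameter z₀ = (a/ℏ)√(2mV₀) = 2.81 × √(2·1·8.07) = 11.29.
The even/odd transcendental equations gain one root per π/2 in z₀, giving N = 1 + ⌊2z₀/π⌋ = 1 + ⌊7.187⌋ = 8.

N = 8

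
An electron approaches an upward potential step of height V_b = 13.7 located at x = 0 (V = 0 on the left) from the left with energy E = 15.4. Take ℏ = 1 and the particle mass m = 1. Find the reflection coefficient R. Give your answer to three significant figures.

R = 0.251

On each side the TISE gives plane waves with k = √(2m(E − V))/ℏ: k₁ = √(2·1·15.4) = 5.550, k₂ = √(2·1·1.7) = 1.844.
Continuity of ψ and ψ′ at the step yields the reflection amplitude r = (k₁ − k₂)/(k₁ + k₂) = 0.5012; thus R = |r|² = 0.2512, T = 0.7488.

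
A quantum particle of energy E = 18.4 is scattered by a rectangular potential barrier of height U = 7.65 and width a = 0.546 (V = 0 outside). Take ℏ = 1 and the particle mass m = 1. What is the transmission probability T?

T = 0.976

Above the barrier the interior wavenumber is k₂ = √(2m(E − U))/ℏ = 4.637, giving phase k₂a = 2.532.
T = [1 + U² sin²(k₂a) / (4E(E − U))]⁻¹ = 1/1.024 = 0.976.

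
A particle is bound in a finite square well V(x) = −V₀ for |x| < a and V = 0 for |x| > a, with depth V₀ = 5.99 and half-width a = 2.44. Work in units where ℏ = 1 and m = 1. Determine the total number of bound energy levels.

N = 6

The dimensionless depth is z₀ = a√(2mV₀)/ℏ = 2.44 × √(11.98) = 8.445.
The even/odd transcendental equations gain one root per π/2 in z₀, giving N = 1 + ⌊2z₀/π⌋ = 1 + ⌊5.376⌋ = 6.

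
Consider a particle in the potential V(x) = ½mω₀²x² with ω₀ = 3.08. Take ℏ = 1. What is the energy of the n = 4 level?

The oscillator eigenvalues are E_n = ℏω₀(n + ½), so E_4 = 3.08 × 4.5 = 13.86.

E = 13.9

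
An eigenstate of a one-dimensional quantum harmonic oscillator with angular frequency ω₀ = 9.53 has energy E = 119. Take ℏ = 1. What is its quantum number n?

n = 12

Invert E_n = (n + ½)ℏω₀: n = E/ℏω₀ − ½ = 11.987, so n = 12.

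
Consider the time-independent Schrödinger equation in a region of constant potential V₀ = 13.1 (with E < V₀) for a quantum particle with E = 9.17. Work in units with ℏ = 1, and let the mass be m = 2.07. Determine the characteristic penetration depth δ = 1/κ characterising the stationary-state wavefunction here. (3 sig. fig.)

Since E < V₀ the TISE in this region is ψ'' = κ²ψ with κ = √(2m(V₀ − E))/ℏ.
κ = √(2 × 2.07 × 3.93) = 4.034. The penetration depth is δ = 1/κ = 0.248.

δ = 0.248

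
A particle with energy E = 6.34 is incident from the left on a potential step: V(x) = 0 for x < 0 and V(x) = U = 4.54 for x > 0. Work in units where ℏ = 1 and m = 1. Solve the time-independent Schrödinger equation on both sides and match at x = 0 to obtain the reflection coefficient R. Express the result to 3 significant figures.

R = 0.0929

On each side the TISE gives plane waves with k = √(2m(E − V))/ℏ: k₁ = √(2·1·6.34) = 3.561, k₂ = √(2·1·1.8) = 1.897.
Continuity of ψ and ψ′ at the step yields the reflection amplitude r = (k₁ − k₂)/(k₁ + k₂) = 0.3048; thus R = |r|² = 0.09289, T = 0.9071.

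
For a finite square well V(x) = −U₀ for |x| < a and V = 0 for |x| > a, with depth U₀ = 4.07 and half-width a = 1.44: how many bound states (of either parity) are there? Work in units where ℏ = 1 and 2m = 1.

N = 2

The dimensionless depth is z₀ = a√(2mU₀)/ℏ = 1.44 × √(4.070) = 2.905.
A new bound state (alternating even/odd) appears each time z₀ passes a multiple of π/2, so N = ⌊2z₀/π⌋ + 1 = ⌊1.849⌋ + 1 = 2.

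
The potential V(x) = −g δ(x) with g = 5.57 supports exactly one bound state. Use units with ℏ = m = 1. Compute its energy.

E = -15.5

For x ≠ 0 the bound state is ψ ∝ e^{−κ|x|}; integrating the TISE across the delta gives the cusp condition 2κ = 2mg/ℏ², so κ = 5.570.
Then E = −ℏ²κ²/(2m) = −mg²/(2ℏ²) = -15.51.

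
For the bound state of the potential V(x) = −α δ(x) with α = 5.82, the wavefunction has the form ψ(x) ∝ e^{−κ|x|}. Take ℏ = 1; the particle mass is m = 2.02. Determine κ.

Integrating the TISE across x = 0 gives the cusp condition ψ'(0⁺) − ψ'(0⁻) = −(2mα/ℏ²)ψ(0).
With ψ ∝ e^{−κ|x|} this yields −2κ = −2mα/ℏ², so κ = mα/ℏ² = 11.76.

κ = 11.8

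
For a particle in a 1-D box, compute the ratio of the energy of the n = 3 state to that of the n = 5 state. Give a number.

0.36

E_n = n²π²ℏ²/(2mL²) so the ratio is n₂²/n₁² = 9/25 = 0.36.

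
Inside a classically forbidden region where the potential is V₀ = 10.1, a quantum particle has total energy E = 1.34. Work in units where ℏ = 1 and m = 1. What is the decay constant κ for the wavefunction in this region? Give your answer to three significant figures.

κ = 4.19

Since E < V₀ the TISE in this region is ψ'' = κ²ψ with κ = √(2m(V₀ − E))/ℏ.
κ = √(2 × 1 × 8.76) = 4.186.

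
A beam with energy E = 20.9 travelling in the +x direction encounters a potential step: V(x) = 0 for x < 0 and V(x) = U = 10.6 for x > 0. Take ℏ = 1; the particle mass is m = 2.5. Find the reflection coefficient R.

R = 0.0307

On each side the TISE gives plane waves with k = √(2m(E − V))/ℏ: k₁ = √(2·2.5·20.9) = 10.22, k₂ = √(2·2.5·10.3) = 7.176.
Matching ψ and ψ′ at x = 0 gives r = (k₁ − k₂)/(k₁ + k₂), so R = r² = 0.03065 and T = 1 − R = 0.9693.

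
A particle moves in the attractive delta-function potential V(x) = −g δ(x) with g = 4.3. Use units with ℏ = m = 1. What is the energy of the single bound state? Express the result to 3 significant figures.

The bound state is ψ(x) = √κ e^{−κ|x|}. The derivative jump ψ'(0⁺) − ψ'(0⁻) = −(2mg/ℏ²)ψ(0) fixes κ = mg/ℏ² = 4.300.
Then E = −ℏ²κ²/(2m) = −mg²/(2ℏ²) = -9.245.

E = -9.25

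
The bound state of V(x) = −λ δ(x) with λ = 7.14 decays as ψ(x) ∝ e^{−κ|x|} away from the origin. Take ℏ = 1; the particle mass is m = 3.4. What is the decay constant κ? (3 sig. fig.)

Integrate −(ℏ²/2m)ψ'' − λδ(x)ψ = Eψ from −ε to +ε: the ψ'' term gives ψ'(0⁺) − ψ'(0⁻) and the δ term gives −(2mλ/ℏ²)ψ(0).
With ψ ∝ e^{−κ|x|} this yields −2κ = −2mλ/ℏ², so κ = mλ/ℏ² = 24.28.

κ = 24.3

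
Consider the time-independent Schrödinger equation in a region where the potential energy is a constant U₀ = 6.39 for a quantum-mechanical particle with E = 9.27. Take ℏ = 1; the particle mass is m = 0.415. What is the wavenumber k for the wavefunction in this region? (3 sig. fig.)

With E > U₀ the solution is oscillatory, ψ ∝ e^{±ikx} with k = √(2m(E − U₀))/ℏ.
k = √(2 × 0.415 × 2.88) = 1.546.

k = 1.55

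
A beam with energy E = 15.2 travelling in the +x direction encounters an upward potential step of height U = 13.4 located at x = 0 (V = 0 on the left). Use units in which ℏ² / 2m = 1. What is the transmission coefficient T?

On each side the TISE gives plane waves with k = √(2m(E − V))/ℏ: k₁ = √(2·½·15.2) = 3.899, k₂ = √(2·½·1.8) = 1.342.
Matching ψ and ψ′ at x = 0 gives r = (k₁ − k₂)/(k₁ + k₂), so R = r² = 0.2381 and T = 1 − R = 0.7619.

T = 0.762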